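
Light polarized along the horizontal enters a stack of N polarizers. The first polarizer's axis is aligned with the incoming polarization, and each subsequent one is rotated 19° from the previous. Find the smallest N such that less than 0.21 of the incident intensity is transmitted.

First polarizer is aligned with the polarization: full transmission.
Each further stage multiplies by cos²(19°) = 0.894.
After N polarizers: T = 0.894^(N−1). Require T < 0.21 ⇒ N−1 > ln(0.21)/ln(0.894) = 13.93, so N−1 ≥ 14 and N = 15.
Check: N=15 gives T = 0.2083 < 0.21; N=14 gives T = 0.233.

N = 15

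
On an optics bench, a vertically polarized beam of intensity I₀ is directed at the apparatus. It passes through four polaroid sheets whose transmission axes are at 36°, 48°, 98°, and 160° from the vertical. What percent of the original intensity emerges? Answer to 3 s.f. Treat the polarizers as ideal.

≈ 5.70%

I₁ = I₀ cos²(36° − 0°) = I₀ cos²(36°) = 0.6545 I₀.
I₂ = I₁ cos²(48° − 36°) = 0.6545 I₀ · cos²(12°) = 0.6262 I₀.
I₃ = I₂ cos²(98° − 48°) = 0.6262 I₀ · cos²(50°) = 0.2587 I₀.
I₄ = I₃ cos²(160° − 98°) = 0.2587 I₀ · cos²(62°) = 0.05703 I₀.
That is 5.703% of the incident intensity.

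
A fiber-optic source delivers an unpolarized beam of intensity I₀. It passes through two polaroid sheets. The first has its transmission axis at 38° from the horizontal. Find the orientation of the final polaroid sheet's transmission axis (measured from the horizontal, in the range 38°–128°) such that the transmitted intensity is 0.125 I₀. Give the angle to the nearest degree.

Unpolarized light through the first polarizer → I₁ = ½ I₀, now polarized at 38°.
Need I₂/I₀ = 0.125, so cos²(θ − 38°) = 0.125 / 0.5 = 0.25.
θ − 38° = arccos(√0.25) = 60.0°, giving θ ≈ 38 + 60.0 = 98.0°.

θ ≈ 98°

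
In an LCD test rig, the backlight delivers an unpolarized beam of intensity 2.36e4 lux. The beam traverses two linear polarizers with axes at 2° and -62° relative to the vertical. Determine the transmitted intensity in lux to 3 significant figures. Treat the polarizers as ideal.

I ≈ 2270 lux

Unpolarized light through the first polarizer → I₁ = 2.36e4 lux/2 = 1.18e+04 lux, polarized at 2°.
I₂ = I₁ · cos²(64°) = 1.18e+04 · 0.1922 = 2268 lux.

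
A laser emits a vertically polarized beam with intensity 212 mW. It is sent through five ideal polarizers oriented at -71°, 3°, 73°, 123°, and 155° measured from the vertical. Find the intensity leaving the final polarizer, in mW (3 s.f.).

I ≈ 0.0593 mW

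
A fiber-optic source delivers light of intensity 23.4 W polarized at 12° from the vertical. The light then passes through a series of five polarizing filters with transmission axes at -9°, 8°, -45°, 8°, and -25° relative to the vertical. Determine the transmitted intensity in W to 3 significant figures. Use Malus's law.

By Malus's law, I₁ = 23.4 W · cos²(21°) = 20.39 W.
I₂ = I₁ · cos²(17°) = 20.39 · 0.9145 = 18.65 W.
I₃ = I₂ · cos²(53°) = 18.65 · 0.3622 = 6.755 W.
I₄ = I₃ · cos²(53°) = 6.755 · 0.3622 = 2.447 W.
I₅ = I₄ · cos²(33°) = 2.447 · 0.7034 = 1.721 W.

I ≈ 1.72 W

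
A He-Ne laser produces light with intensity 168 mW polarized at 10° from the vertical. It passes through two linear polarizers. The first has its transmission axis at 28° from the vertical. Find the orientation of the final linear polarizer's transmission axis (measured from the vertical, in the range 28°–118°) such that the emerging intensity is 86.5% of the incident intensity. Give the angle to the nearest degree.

θ ≈ 40°

By Malus's law, I₁ = I₀ cos²(28° − 10°) = I₀ cos²(18°) = 0.9045 I₀.
Need I₂/I₀ = 0.865, so cos²(θ − 28°) = 0.865 / 0.9045 = 0.9563.
θ − 28° = arccos(√0.9563) = 12.1°, giving θ ≈ 28 + 12.1 = 40.1°.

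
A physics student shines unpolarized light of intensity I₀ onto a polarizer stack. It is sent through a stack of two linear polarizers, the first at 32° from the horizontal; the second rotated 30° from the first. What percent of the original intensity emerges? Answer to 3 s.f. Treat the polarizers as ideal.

≈ 37.5%

Unpolarized light through the first polarizer → I₁ = ½ I₀, now polarized at 32°.
I₂ = I₁ cos²(30°) = 0.5 · 0.75 I₀ = 0.375 I₀.
That is 37.5% of the incident intensity.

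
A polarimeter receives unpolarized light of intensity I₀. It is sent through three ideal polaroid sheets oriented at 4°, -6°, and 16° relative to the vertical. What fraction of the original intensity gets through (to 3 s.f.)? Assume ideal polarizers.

≈ 0.417 I₀

Unpolarized light through the first polarizer → I₁ = ½ I₀, now polarized at 4°.
I₂ = I₁ cos²(-6° − 4°) = 0.5 I₀ · cos²(10°) = 0.4849 I₀.
I₃ = I₂ cos²(16° + 6°) = 0.4849 I₀ · cos²(22°) = 0.4169 I₀.
Transmitted fraction = 0.4169.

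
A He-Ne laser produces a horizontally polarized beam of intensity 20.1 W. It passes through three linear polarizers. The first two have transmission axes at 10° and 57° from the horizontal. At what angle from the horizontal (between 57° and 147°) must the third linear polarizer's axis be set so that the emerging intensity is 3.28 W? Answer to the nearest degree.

θ ≈ 110°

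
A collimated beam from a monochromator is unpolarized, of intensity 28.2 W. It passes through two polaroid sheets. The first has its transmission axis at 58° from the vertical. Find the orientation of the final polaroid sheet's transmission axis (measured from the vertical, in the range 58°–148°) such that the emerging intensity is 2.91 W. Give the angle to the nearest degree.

Unpolarized light through the first polarizer → I₁ = ½ I₀, now polarized at 58°.
Target fraction: 2.91 / 28.2 W = 0.1032 of I₀.
Need I₂/I₀ = 0.1032, so cos²(θ − 58°) = 0.1032 / 0.5 = 0.2064.
θ − 58° = arccos(√0.2064) = 63.0°, giving θ ≈ 58 + 63.0 = 121.0°.

θ ≈ 121°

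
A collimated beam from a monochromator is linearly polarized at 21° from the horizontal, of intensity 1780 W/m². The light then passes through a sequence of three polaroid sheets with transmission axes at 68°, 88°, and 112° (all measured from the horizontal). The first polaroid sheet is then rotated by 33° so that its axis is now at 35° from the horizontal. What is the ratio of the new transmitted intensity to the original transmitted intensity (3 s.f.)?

Before rotation:
I₁ = I₀ cos²(68° − 21°) = I₀ cos²(47°) = 0.4651 I₀.
I₂ = I₁ cos²(88° − 68°) = 0.4651 I₀ · cos²(20°) = 0.4107 I₀.
I₃ = I₂ cos²(112° − 88°) = 0.4107 I₀ · cos²(24°) = 0.3428 I₀.
After rotation:
I₁ = I₀ cos²(35° − 21°) = I₀ cos²(14°) = 0.9415 I₀.
I₂ = I₁ cos²(88° − 35°) = 0.9415 I₀ · cos²(53°) = 0.341 I₀.
I₃ = I₂ cos²(112° − 88°) = 0.341 I₀ · cos²(24°) = 0.2846 I₀.
Ratio = 0.2846 / 0.3428 = 0.8302.

I_new/I_old ≈ 0.830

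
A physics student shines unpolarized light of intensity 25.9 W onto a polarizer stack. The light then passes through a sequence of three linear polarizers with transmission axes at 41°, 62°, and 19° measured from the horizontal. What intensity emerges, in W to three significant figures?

I ≈ 6.04 W

Unpolarized light through the first polarizer → I₁ = 25.9 W/2 = 12.95 W, polarized at 41°.
I₂ = I₁ · cos²(21°) = 12.95 · 0.8716 = 11.29 W.
I₃ = I₂ · cos²(43°) = 11.29 · 0.5349 = 6.037 W.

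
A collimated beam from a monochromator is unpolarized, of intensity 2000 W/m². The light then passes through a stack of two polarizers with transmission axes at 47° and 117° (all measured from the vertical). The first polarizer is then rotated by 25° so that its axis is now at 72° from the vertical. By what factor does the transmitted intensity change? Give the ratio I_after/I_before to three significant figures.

I_new/I_old ≈ 4.27

Before rotation:
Unpolarized light through the first polarizer → I₁ = ½ I₀, now polarized at 47°.
I₂ = I₁ cos²(117° − 47°) = 0.5 I₀ · cos²(70°) = 0.05849 I₀.
After rotation:
Unpolarized light through the first polarizer → I₁ = ½ I₀, now polarized at 72°.
I₂ = I₁ cos²(117° − 72°) = 0.5 I₀ · cos²(45°) = 0.25 I₀.
Ratio = 0.25 / 0.05849 = 4.274.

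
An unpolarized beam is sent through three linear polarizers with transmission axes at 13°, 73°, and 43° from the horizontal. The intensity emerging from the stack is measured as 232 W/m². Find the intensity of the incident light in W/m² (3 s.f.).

Unpolarized light through the first polarizer → I₁ = ½ I₀, now polarized at 13°.
I₂ = I₁ cos²(73° − 13°) = 0.5 I₀ · cos²(60°) = 0.125 I₀.
I₃ = I₂ cos²(43° − 73°) = 0.125 I₀ · cos²(30°) = 0.09375 I₀.
So 232 W/m² = 0.09375 I₀, giving I₀ = 232/0.09375 = 2475 W/m².

I₀ ≈ 2470 W/m²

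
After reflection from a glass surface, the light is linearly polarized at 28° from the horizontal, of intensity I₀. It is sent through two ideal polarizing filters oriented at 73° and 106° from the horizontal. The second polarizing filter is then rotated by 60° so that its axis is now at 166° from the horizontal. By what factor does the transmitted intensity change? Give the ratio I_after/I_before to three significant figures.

Before rotation:
I₁ = I₀ cos²(73° − 28°) = I₀ cos²(45°) = 0.5 I₀.
I₂ = I₁ cos²(106° − 73°) = 0.5 I₀ · cos²(33°) = 0.3517 I₀.
After rotation:
I₁ = I₀ cos²(73° − 28°) = I₀ cos²(45°) = 0.5 I₀.
Angle between axes 1 and 2: 87°. I₂ = 0.5 I₀ · cos²(87°) = 0.00137 I₀.
Ratio = 0.00137 / 0.3517 = 0.003894.

I_new/I_old ≈ 0.00389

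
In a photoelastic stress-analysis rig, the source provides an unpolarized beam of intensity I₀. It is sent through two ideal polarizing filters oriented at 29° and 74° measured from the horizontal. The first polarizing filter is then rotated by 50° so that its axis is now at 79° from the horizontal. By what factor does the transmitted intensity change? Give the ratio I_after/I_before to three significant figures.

Before rotation:
Unpolarized light through the first polarizer → I₁ = ½ I₀, now polarized at 29°.
I₂ = I₁ cos²(74° − 29°) = 0.5 I₀ · cos²(45°) = 0.25 I₀.
After rotation:
Unpolarized light through the first polarizer → I₁ = ½ I₀, now polarized at 79°.
I₂ = I₁ cos²(74° − 79°) = 0.5 I₀ · cos²(5°) = 0.4962 I₀.
Ratio = 0.4962 / 0.25 = 1.985.

I_new/I_old ≈ 1.98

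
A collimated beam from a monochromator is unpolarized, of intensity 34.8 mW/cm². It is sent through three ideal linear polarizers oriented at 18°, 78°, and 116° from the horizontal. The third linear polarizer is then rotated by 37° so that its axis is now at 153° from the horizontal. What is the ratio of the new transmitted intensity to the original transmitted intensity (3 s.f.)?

I_new/I_old ≈ 0.108

Before rotation:
Unpolarized light through the first polarizer → I₁ = ½ I₀, now polarized at 18°.
I₂ = I₁ cos²(78° − 18°) = 0.5 I₀ · cos²(60°) = 0.125 I₀.
I₃ = I₂ cos²(116° − 78°) = 0.125 I₀ · cos²(38°) = 0.07762 I₀.
After rotation:
Unpolarized light through the first polarizer → I₁ = ½ I₀, now polarized at 18°.
I₂ = I₁ cos²(78° − 18°) = 0.5 I₀ · cos²(60°) = 0.125 I₀.
I₃ = I₂ cos²(153° − 78°) = 0.125 I₀ · cos²(75°) = 0.008373 I₀.
Ratio = 0.008373 / 0.07762 = 0.1079.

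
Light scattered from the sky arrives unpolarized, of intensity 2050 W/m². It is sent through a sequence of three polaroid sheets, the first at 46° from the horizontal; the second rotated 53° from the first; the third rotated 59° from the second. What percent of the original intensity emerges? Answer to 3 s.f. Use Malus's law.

Unpolarized light through the first polarizer → I₁ = 2050 W/m²/2 = 1025 W/m², polarized at 46°.
I₂ = I₁ · cos²(53°) = 1025 · 0.3622 = 371.2 W/m².
I₃ = I₂ · cos²(59°) = 371.2 · 0.2653 = 98.48 W/m².
That is 4.804% of the incident intensity.

≈ 4.80%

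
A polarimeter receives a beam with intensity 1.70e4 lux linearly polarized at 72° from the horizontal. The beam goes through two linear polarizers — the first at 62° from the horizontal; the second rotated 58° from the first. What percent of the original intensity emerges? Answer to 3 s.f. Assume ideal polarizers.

I₁ = 1.70e4 lux · cos²(10°) = 1.649e+04 lux.
I₂ = I₁ · cos²(58°) = 1.649e+04 · 0.2808 = 4630 lux.
That is 27.23% of the incident intensity.

≈ 27.2%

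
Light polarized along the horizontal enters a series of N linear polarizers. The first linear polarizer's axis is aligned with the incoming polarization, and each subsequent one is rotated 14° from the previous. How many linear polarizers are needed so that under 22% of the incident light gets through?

First polarizer is aligned with the polarization: full transmission.
Each further stage multiplies by cos²(14°) = 0.9415.
After N polarizers: T = 0.9415^(N−1). Require T < 0.22 ⇒ N−1 > ln(0.22)/ln(0.9415) = 25.11, so N−1 ≥ 26 and N = 27.
Check: N=27 gives T = 0.2085 < 0.22; N=26 gives T = 0.2214.

N = 27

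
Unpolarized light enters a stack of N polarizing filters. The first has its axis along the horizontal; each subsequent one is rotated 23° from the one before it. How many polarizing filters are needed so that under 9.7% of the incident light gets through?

First polarizer halves the unpolarized light: factor 1/2.
Each further stage multiplies by cos²(23°) = 0.8473.
After N polarizers: T = 0.5·0.8473^(N−1). Require T < 0.097 ⇒ N−1 > ln(0.097/0.5)/ln(0.8473) = 9.90, so N−1 ≥ 10 and N = 11.
Check: N=11 gives T = 0.09539 < 0.097; N=10 gives T = 0.1126.

N = 11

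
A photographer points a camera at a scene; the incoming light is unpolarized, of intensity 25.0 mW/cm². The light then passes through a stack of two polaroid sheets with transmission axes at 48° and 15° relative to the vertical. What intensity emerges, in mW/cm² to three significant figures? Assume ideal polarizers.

I ≈ 8.79 mW/cm²

Unpolarized light through the first polarizer → I₁ = 25.0 mW/cm²/2 = 12.5 mW/cm², polarized at 48°.
I₂ = I₁ · cos²(33°) = 12.5 · 0.7034 = 8.792 mW/cm².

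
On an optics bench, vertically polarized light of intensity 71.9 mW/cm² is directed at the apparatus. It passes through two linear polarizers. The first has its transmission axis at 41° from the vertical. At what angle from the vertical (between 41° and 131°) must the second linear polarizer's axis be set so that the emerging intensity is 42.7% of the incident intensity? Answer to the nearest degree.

θ ≈ 71°

I₁ = I₀ cos²(41° − 0°) = I₀ cos²(41°) = 0.5696 I₀.
Need I₂/I₀ = 0.427, so cos²(θ − 41°) = 0.427 / 0.5696 = 0.7497.
θ − 41° = arccos(√0.7497) = 30.0°, giving θ ≈ 41 + 30.0 = 71.0°.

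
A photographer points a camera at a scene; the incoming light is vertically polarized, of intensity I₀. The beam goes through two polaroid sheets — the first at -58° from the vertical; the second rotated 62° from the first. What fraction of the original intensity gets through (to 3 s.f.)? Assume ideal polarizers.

≈ 0.0619 I₀

By Malus's law, I₁ = I₀ cos²(-58° − 0°) = I₀ cos²(58°) = 0.2808 I₀.
I₂ = I₁ cos²(62°) = 0.2808 · 0.2204 I₀ = 0.06189 I₀.
Transmitted fraction = 0.06189.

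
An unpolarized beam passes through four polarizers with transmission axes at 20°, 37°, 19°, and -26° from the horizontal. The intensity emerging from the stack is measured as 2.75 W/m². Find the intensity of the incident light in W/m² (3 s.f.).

I₀ ≈ 13.3 W/m²

Unpolarized light through the first polarizer → I₁ = ½ I₀, now polarized at 20°.
I₂ = I₁ cos²(37° − 20°) = 0.5 I₀ · cos²(17°) = 0.4573 I₀.
I₃ = I₂ cos²(19° − 37°) = 0.4573 I₀ · cos²(18°) = 0.4136 I₀.
I₄ = I₃ cos²(-26° − 19°) = 0.4136 I₀ · cos²(45°) = 0.2068 I₀.
So 2.75 W/m² = 0.2068 I₀, giving I₀ = 2.75/0.2068 = 13.3 W/m².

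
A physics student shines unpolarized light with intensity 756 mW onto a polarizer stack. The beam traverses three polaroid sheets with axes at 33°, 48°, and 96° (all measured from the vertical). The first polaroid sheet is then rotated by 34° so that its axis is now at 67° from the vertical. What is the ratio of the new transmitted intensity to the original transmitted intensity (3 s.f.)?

I_new/I_old ≈ 0.958

Before rotation:
Unpolarized light through the first polarizer → I₁ = ½ I₀, now polarized at 33°.
I₂ = I₁ cos²(48° − 33°) = 0.5 I₀ · cos²(15°) = 0.4665 I₀.
I₃ = I₂ cos²(96° − 48°) = 0.4665 I₀ · cos²(48°) = 0.2089 I₀.
After rotation:
Unpolarized light through the first polarizer → I₁ = ½ I₀, now polarized at 67°.
I₂ = I₁ cos²(48° − 67°) = 0.5 I₀ · cos²(19°) = 0.447 I₀.
I₃ = I₂ cos²(96° − 48°) = 0.447 I₀ · cos²(48°) = 0.2001 I₀.
Ratio = 0.2001 / 0.2089 = 0.9582.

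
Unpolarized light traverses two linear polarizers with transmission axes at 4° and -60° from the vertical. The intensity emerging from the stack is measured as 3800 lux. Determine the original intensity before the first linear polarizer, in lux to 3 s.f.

Unpolarized light through the first polarizer → I₁ = ½ I₀, now polarized at 4°.
I₂ = I₁ cos²(-60° − 4°) = 0.5 I₀ · cos²(64°) = 0.09608 I₀.
So 3800 lux = 0.09608 I₀, giving I₀ = 3800/0.09608 = 3.955e+04 lux.

I₀ ≈ 3.95e4 lux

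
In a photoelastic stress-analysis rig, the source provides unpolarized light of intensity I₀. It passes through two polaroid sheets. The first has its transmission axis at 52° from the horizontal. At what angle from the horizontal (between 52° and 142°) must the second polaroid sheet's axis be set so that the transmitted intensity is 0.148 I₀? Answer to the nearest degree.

θ ≈ 109°

Unpolarized light through the first polarizer → I₁ = ½ I₀, now polarized at 52°.
Need I₂/I₀ = 0.148, so cos²(θ − 52°) = 0.148 / 0.5 = 0.296.
θ − 52° = arccos(√0.296) = 57.0°, giving θ ≈ 52 + 57.0 = 109.0°.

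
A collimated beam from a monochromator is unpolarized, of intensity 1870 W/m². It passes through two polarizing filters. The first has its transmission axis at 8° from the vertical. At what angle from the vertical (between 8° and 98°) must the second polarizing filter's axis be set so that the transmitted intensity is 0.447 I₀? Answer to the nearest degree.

Unpolarized light through the first polarizer → I₁ = ½ I₀, now polarized at 8°.
Need I₂/I₀ = 0.447, so cos²(θ − 8°) = 0.447 / 0.5 = 0.894.
θ − 8° = arccos(√0.894) = 19.0°, giving θ ≈ 8 + 19.0 = 27.0°.

θ ≈ 27°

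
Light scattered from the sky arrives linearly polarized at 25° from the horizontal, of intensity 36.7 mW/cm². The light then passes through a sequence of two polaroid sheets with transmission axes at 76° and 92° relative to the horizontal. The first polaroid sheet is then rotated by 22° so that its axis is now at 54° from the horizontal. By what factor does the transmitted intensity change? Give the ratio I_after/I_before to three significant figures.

I_new/I_old ≈ 1.30

Before rotation:
I₁ = I₀ cos²(76° − 25°) = I₀ cos²(51°) = 0.396 I₀.
I₂ = I₁ cos²(92° − 76°) = 0.396 I₀ · cos²(16°) = 0.366 I₀.
After rotation:
I₁ = I₀ cos²(54° − 25°) = I₀ cos²(29°) = 0.765 I₀.
I₂ = I₁ cos²(92° − 54°) = 0.765 I₀ · cos²(38°) = 0.475 I₀.
Ratio = 0.475 / 0.366 = 1.298.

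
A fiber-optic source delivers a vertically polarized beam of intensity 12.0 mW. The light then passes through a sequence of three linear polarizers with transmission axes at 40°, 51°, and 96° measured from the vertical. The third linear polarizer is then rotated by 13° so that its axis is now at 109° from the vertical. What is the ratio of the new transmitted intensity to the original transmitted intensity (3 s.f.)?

I_new/I_old ≈ 0.562

Before rotation:
I₁ = I₀ cos²(40° − 0°) = I₀ cos²(40°) = 0.5868 I₀.
I₂ = I₁ cos²(51° − 40°) = 0.5868 I₀ · cos²(11°) = 0.5655 I₀.
I₃ = I₂ cos²(96° − 51°) = 0.5655 I₀ · cos²(45°) = 0.2827 I₀.
After rotation:
I₁ = I₀ cos²(40° − 0°) = I₀ cos²(40°) = 0.5868 I₀.
I₂ = I₁ cos²(51° − 40°) = 0.5868 I₀ · cos²(11°) = 0.5655 I₀.
I₃ = I₂ cos²(109° − 51°) = 0.5655 I₀ · cos²(58°) = 0.1588 I₀.
Ratio = 0.1588 / 0.2827 = 0.5616.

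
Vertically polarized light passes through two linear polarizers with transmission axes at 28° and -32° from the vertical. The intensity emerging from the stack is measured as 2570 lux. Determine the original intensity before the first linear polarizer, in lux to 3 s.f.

I₁ = I₀ cos²(28° − 0°) = I₀ cos²(28°) = 0.7796 I₀.
I₂ = I₁ cos²(-32° − 28°) = 0.7796 I₀ · cos²(60°) = 0.1949 I₀.
So 2570 lux = 0.1949 I₀, giving I₀ = 2570/0.1949 = 1.319e+04 lux.

I₀ ≈ 1.32e4 lux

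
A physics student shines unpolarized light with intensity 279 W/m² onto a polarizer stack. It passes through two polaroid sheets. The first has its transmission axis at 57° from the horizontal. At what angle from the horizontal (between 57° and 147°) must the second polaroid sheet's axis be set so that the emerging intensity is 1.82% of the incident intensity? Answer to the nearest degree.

θ ≈ 136°

Unpolarized light through the first polarizer → I₁ = ½ I₀, now polarized at 57°.
Need I₂/I₀ = 0.0182, so cos²(θ − 57°) = 0.0182 / 0.5 = 0.0364.
θ − 57° = arccos(√0.0364) = 79.0°, giving θ ≈ 57 + 79.0 = 136.0°.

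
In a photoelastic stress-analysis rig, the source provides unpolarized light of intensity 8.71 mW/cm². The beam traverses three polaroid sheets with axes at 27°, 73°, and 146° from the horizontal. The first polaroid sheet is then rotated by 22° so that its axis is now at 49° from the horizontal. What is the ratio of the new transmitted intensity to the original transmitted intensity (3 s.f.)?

Before rotation:
Unpolarized light through the first polarizer → I₁ = ½ I₀, now polarized at 27°.
I₂ = I₁ cos²(73° − 27°) = 0.5 I₀ · cos²(46°) = 0.2413 I₀.
I₃ = I₂ cos²(146° − 73°) = 0.2413 I₀ · cos²(73°) = 0.02062 I₀.
After rotation:
Unpolarized light through the first polarizer → I₁ = ½ I₀, now polarized at 49°.
I₂ = I₁ cos²(73° − 49°) = 0.5 I₀ · cos²(24°) = 0.4173 I₀.
I₃ = I₂ cos²(146° − 73°) = 0.4173 I₀ · cos²(73°) = 0.03567 I₀.
Ratio = 0.03567 / 0.02062 = 1.729.

I_new/I_old ≈ 1.73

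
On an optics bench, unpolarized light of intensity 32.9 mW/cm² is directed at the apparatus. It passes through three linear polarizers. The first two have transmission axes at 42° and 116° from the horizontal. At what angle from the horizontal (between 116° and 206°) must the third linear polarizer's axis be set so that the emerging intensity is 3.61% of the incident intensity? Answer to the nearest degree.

θ ≈ 129°

Unpolarized light through the first polarizer → I₁ = ½ I₀, now polarized at 42°.
I₂ = I₁ cos²(116° − 42°) = 0.5 I₀ · cos²(74°) = 0.03799 I₀.
Need I₃/I₀ = 0.0361, so cos²(θ − 116°) = 0.0361 / 0.03799 = 0.9503.
θ − 116° = arccos(√0.9503) = 12.9°, giving θ ≈ 116 + 12.9 = 128.9°.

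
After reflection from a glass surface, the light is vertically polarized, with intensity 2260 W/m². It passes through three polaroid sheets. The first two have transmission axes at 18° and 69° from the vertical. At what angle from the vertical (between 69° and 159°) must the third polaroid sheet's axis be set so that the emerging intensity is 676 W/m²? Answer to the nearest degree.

θ ≈ 93°

By Malus's law, I₁ = I₀ cos²(18° − 0°) = I₀ cos²(18°) = 0.9045 I₀.
I₂ = I₁ cos²(69° − 18°) = 0.9045 I₀ · cos²(51°) = 0.3582 I₀.
Target fraction: 676 / 2260 W/m² = 0.2991 of I₀.
Need I₃/I₀ = 0.2991, so cos²(θ − 69°) = 0.2991 / 0.3582 = 0.835.
θ − 69° = arccos(√0.835) = 24.0°, giving θ ≈ 69 + 24.0 = 93.0°.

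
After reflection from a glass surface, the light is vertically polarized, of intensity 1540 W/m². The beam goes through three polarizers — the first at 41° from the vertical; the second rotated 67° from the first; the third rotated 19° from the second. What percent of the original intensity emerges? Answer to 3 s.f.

By Malus's law, I₁ = 1540 W/m² · cos²(41°) = 877.2 W/m².
I₂ = I₁ · cos²(67°) = 877.2 · 0.1527 = 133.9 W/m².
I₃ = I₂ · cos²(19°) = 133.9 · 0.894 = 119.7 W/m².
That is 7.774% of the incident intensity.

≈ 7.77%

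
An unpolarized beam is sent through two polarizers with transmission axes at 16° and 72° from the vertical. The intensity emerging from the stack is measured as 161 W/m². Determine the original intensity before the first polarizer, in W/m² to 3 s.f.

Unpolarized light through the first polarizer → I₁ = ½ I₀, now polarized at 16°.
I₂ = I₁ cos²(72° − 16°) = 0.5 I₀ · cos²(56°) = 0.1563 I₀.
So 161 W/m² = 0.1563 I₀, giving I₀ = 161/0.1563 = 1030 W/m².

I₀ ≈ 1030 W/m²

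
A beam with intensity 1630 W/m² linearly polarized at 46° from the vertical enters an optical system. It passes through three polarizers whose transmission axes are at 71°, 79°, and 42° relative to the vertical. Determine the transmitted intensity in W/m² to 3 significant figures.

I₁ = 1630 W/m² · cos²(25°) = 1339 W/m².
I₂ = I₁ · cos²(8°) = 1339 · 0.9806 = 1313 W/m².
I₃ = I₂ · cos²(37°) = 1313 · 0.6378 = 837.4 W/m².

I ≈ 837 W/m²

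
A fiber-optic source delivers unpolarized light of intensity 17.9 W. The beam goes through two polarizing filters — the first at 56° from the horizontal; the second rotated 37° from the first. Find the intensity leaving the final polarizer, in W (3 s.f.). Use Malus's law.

Unpolarized light through the first polarizer → I₁ = 17.9 W/2 = 8.95 W, polarized at 56°.
I₂ = I₁ · cos²(37°) = 8.95 · 0.6378 = 5.708 W.

I ≈ 5.71 W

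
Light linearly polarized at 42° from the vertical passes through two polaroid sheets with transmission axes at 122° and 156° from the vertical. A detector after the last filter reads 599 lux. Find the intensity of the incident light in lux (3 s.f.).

I₀ ≈ 2.89e4 lux

I₁ = I₀ cos²(122° − 42°) = I₀ cos²(80°) = 0.03015 I₀.
I₂ = I₁ cos²(156° − 122°) = 0.03015 I₀ · cos²(34°) = 0.02072 I₀.
So 599 lux = 0.02072 I₀, giving I₀ = 599/0.02072 = 2.89e+04 lux.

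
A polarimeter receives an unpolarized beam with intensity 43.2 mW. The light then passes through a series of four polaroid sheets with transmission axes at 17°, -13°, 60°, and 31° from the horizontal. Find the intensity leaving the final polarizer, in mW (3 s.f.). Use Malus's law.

Unpolarized light through the first polarizer → I₁ = 43.2 mW/2 = 21.6 mW, polarized at 17°.
I₂ = I₁ · cos²(30°) = 21.6 · 0.75 = 16.2 mW.
I₃ = I₂ · cos²(73°) = 16.2 · 0.08548 = 1.385 mW.
I₄ = I₃ · cos²(29°) = 1.385 · 0.765 = 1.059 mW.

I ≈ 1.06 mW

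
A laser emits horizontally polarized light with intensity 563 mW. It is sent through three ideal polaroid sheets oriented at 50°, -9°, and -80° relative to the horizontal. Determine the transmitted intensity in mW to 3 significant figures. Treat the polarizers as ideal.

I ≈ 6.54 mW

I₁ = 563 mW · cos²(50°) = 232.6 mW.
I₂ = I₁ · cos²(59°) = 232.6 · 0.2653 = 61.71 mW.
I₃ = I₂ · cos²(71°) = 61.71 · 0.106 = 6.54 mW.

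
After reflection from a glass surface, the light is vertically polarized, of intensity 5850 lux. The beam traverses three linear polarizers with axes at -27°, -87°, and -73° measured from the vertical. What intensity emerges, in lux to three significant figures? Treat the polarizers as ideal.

I ≈ 1090 lux

I₁ = 5850 lux · cos²(27°) = 4644 lux.
I₂ = I₁ · cos²(60°) = 4644 · 0.25 = 1161 lux.
I₃ = I₂ · cos²(14°) = 1161 · 0.9415 = 1093 lux.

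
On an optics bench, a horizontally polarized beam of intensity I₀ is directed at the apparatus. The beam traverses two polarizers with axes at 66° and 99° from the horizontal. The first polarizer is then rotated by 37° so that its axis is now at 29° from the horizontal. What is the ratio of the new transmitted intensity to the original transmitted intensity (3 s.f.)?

I_new/I_old ≈ 0.769

Before rotation:
I₁ = I₀ cos²(66° − 0°) = I₀ cos²(66°) = 0.1654 I₀.
I₂ = I₁ cos²(99° − 66°) = 0.1654 I₀ · cos²(33°) = 0.1164 I₀.
After rotation:
I₁ = I₀ cos²(29° − 0°) = I₀ cos²(29°) = 0.765 I₀.
I₂ = I₁ cos²(99° − 29°) = 0.765 I₀ · cos²(70°) = 0.08948 I₀.
Ratio = 0.08948 / 0.1164 = 0.769.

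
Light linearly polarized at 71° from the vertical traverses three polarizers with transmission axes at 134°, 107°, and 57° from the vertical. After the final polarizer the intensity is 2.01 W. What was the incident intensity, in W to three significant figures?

I₀ ≈ 29.7 W

By Malus's law, I₁ = I₀ cos²(134° − 71°) = I₀ cos²(63°) = 0.2061 I₀.
I₂ = I₁ cos²(107° − 134°) = 0.2061 I₀ · cos²(27°) = 0.1636 I₀.
I₃ = I₂ cos²(57° − 107°) = 0.1636 I₀ · cos²(50°) = 0.06761 I₀.
So 2.01 W = 0.06761 I₀, giving I₀ = 2.01/0.06761 = 29.73 W.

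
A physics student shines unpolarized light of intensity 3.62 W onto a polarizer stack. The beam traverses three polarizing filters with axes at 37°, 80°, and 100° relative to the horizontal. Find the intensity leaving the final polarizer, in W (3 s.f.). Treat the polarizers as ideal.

Unpolarized light through the first polarizer → I₁ = 3.62 W/2 = 1.81 W, polarized at 37°.
I₂ = I₁ · cos²(43°) = 1.81 · 0.5349 = 0.9681 W.
I₃ = I₂ · cos²(20°) = 0.9681 · 0.883 = 0.8549 W.

I ≈ 0.855 W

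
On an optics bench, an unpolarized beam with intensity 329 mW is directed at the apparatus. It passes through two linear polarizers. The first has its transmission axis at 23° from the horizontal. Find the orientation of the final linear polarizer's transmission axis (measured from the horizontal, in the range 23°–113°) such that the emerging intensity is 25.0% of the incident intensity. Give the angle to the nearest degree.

Unpolarized light through the first polarizer → I₁ = ½ I₀, now polarized at 23°.
Need I₂/I₀ = 0.25, so cos²(θ − 23°) = 0.25 / 0.5 = 0.5.
θ − 23° = arccos(√0.5) = 45.0°, giving θ ≈ 23 + 45.0 = 68.0°.

θ ≈ 68°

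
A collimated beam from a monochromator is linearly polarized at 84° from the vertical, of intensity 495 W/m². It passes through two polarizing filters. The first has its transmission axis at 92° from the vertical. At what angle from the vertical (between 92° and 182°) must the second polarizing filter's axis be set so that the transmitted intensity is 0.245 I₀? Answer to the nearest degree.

I₁ = I₀ cos²(92° − 84°) = I₀ cos²(8°) = 0.9806 I₀.
Need I₂/I₀ = 0.245, so cos²(θ − 92°) = 0.245 / 0.9806 = 0.2498.
θ − 92° = arccos(√0.2498) = 60.0°, giving θ ≈ 92 + 60.0 = 152.0°.

θ ≈ 152°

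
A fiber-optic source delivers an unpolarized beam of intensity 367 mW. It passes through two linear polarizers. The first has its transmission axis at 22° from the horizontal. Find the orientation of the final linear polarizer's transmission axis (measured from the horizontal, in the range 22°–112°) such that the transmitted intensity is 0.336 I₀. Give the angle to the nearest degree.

θ ≈ 57°

Unpolarized light through the first polarizer → I₁ = ½ I₀, now polarized at 22°.
Need I₂/I₀ = 0.336, so cos²(θ − 22°) = 0.336 / 0.5 = 0.672.
θ − 22° = arccos(√0.672) = 34.9°, giving θ ≈ 22 + 34.9 = 56.9°.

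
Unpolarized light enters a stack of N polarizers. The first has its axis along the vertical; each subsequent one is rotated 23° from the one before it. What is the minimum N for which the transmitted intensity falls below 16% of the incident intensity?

First polarizer halves the unpolarized light: factor 1/2.
Each further stage multiplies by cos²(23°) = 0.8473.
After N polarizers: T = 0.5·0.8473^(N−1). Require T < 0.16 ⇒ N−1 > ln(0.16/0.5)/ln(0.8473) = 6.88, so N−1 ≥ 7 and N = 8.
Check: N=8 gives T = 0.1568 < 0.16; N=7 gives T = 0.185.

N = 8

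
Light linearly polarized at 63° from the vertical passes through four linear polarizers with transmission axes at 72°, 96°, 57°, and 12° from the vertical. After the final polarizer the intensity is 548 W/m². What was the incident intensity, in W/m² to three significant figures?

I₀ ≈ 2230 W/m²

I₁ = I₀ cos²(72° − 63°) = I₀ cos²(9°) = 0.9755 I₀.
I₂ = I₁ cos²(96° − 72°) = 0.9755 I₀ · cos²(24°) = 0.8141 I₀.
I₃ = I₂ cos²(57° − 96°) = 0.8141 I₀ · cos²(39°) = 0.4917 I₀.
I₄ = I₃ cos²(12° − 57°) = 0.4917 I₀ · cos²(45°) = 0.2459 I₀.
So 548 W/m² = 0.2459 I₀, giving I₀ = 548/0.2459 = 2229 W/m².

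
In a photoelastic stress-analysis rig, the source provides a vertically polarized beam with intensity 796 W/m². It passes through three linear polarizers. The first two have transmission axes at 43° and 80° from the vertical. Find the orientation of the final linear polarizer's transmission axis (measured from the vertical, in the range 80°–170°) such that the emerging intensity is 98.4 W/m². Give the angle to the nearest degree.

θ ≈ 133°

By Malus's law, I₁ = I₀ cos²(43° − 0°) = I₀ cos²(43°) = 0.5349 I₀.
I₂ = I₁ cos²(80° − 43°) = 0.5349 I₀ · cos²(37°) = 0.3412 I₀.
Target fraction: 98.4 / 796 W/m² = 0.1236 of I₀.
Need I₃/I₀ = 0.1236, so cos²(θ − 80°) = 0.1236 / 0.3412 = 0.3624.
θ − 80° = arccos(√0.3624) = 53.0°, giving θ ≈ 80 + 53.0 = 133.0°.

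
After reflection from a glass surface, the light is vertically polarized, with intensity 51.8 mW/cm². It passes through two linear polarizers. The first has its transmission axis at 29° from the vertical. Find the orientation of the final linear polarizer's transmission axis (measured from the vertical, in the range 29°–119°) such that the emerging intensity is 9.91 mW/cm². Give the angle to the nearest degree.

θ ≈ 89°

By Malus's law, I₁ = I₀ cos²(29° − 0°) = I₀ cos²(29°) = 0.765 I₀.
Target fraction: 9.91 / 51.8 mW/cm² = 0.1913 of I₀.
Need I₂/I₀ = 0.1913, so cos²(θ − 29°) = 0.1913 / 0.765 = 0.2501.
θ − 29° = arccos(√0.2501) = 60.0°, giving θ ≈ 29 + 60.0 = 89.0°.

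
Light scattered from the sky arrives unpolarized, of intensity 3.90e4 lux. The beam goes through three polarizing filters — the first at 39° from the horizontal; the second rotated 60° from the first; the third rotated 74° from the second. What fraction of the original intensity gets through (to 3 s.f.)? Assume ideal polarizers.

I/I₀ ≈ 0.00950

Unpolarized light through the first polarizer → I₁ = 3.90e4 lux/2 = 1.95e+04 lux, polarized at 39°.
I₂ = I₁ · cos²(60°) = 1.95e+04 · 0.25 = 4875 lux.
I₃ = I₂ · cos²(74°) = 4875 · 0.07598 = 370.4 lux.
Transmitted fraction = 0.009497.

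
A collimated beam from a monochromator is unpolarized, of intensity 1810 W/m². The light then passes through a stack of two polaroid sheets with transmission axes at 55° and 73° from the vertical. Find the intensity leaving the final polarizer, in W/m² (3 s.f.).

Unpolarized light through the first polarizer → I₁ = 1810 W/m²/2 = 905 W/m², polarized at 55°.
I₂ = I₁ · cos²(18°) = 905 · 0.9045 = 818.6 W/m².

I ≈ 819 W/m²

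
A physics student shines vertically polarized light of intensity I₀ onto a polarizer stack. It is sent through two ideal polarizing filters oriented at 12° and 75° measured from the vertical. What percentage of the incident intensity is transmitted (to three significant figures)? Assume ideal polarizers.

≈ 19.7%

By Malus's law, I₁ = I₀ cos²(12° − 0°) = I₀ cos²(12°) = 0.9568 I₀.
I₂ = I₁ cos²(75° − 12°) = 0.9568 I₀ · cos²(63°) = 0.1972 I₀.
That is 19.72% of the incident intensity.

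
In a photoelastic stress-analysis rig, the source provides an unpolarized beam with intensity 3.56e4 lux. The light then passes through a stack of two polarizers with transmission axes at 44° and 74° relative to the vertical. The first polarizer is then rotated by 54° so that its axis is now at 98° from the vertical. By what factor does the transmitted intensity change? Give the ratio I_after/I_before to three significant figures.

I_new/I_old ≈ 1.11

Before rotation:
Unpolarized light through the first polarizer → I₁ = ½ I₀, now polarized at 44°.
I₂ = I₁ cos²(74° − 44°) = 0.5 I₀ · cos²(30°) = 0.375 I₀.
After rotation:
Unpolarized light through the first polarizer → I₁ = ½ I₀, now polarized at 98°.
I₂ = I₁ cos²(74° − 98°) = 0.5 I₀ · cos²(24°) = 0.4173 I₀.
Ratio = 0.4173 / 0.375 = 1.113.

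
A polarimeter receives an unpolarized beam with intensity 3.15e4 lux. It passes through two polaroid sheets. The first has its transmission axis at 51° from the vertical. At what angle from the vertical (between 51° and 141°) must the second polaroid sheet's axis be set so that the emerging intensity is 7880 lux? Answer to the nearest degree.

θ ≈ 96°

Unpolarized light through the first polarizer → I₁ = ½ I₀, now polarized at 51°.
Target fraction: 7880 / 3.15e4 lux = 0.2502 of I₀.
Need I₂/I₀ = 0.2502, so cos²(θ − 51°) = 0.2502 / 0.5 = 0.5003.
θ − 51° = arccos(√0.5003) = 45.0°, giving θ ≈ 51 + 45.0 = 96.0°.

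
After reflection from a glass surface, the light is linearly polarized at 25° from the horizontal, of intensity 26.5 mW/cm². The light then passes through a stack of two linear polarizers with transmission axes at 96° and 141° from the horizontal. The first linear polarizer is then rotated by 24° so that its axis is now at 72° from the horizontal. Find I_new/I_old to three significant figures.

I_new/I_old ≈ 1.13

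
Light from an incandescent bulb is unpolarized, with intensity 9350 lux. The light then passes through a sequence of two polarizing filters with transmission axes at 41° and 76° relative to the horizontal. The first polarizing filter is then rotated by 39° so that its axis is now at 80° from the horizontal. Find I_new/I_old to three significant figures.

Before rotation:
Unpolarized light through the first polarizer → I₁ = ½ I₀, now polarized at 41°.
I₂ = I₁ cos²(76° − 41°) = 0.5 I₀ · cos²(35°) = 0.3355 I₀.
After rotation:
Unpolarized light through the first polarizer → I₁ = ½ I₀, now polarized at 80°.
I₂ = I₁ cos²(76° − 80°) = 0.5 I₀ · cos²(4°) = 0.4976 I₀.
Ratio = 0.4976 / 0.3355 = 1.483.

I_new/I_old ≈ 1.48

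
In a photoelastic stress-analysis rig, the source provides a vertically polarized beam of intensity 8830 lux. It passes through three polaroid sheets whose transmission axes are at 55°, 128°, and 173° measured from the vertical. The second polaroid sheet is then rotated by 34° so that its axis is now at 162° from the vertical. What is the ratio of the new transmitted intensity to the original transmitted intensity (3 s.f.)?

Before rotation:
By Malus's law, I₁ = I₀ cos²(55° − 0°) = I₀ cos²(55°) = 0.329 I₀.
I₂ = I₁ cos²(128° − 55°) = 0.329 I₀ · cos²(73°) = 0.02812 I₀.
I₃ = I₂ cos²(173° − 128°) = 0.02812 I₀ · cos²(45°) = 0.01406 I₀.
After rotation:
I₁ = I₀ cos²(55° − 0°) = I₀ cos²(55°) = 0.329 I₀.
Angle between axes 1 and 2: 73°. I₂ = 0.329 I₀ · cos²(73°) = 0.02812 I₀.
I₃ = I₂ cos²(173° − 162°) = 0.02812 I₀ · cos²(11°) = 0.0271 I₀.
Ratio = 0.0271 / 0.01406 = 1.927.

I_new/I_old ≈ 1.93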